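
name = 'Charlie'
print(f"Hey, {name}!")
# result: Hey, Charlie!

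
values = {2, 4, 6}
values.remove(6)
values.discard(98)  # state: {2, 4}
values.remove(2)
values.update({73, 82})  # {4, 73, 82}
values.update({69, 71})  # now {4, 69, 71, 73, 82}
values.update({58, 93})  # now {4, 58, 69, 71, 73, 82, 93}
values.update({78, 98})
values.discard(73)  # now {4, 58, 69, 71, 78, 82, 93, 98}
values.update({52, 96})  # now {4, 52, 58, 69, 71, 78, 82, 93, 96, 98}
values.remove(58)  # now {4, 52, 69, 71, 78, 82, 93, 96, 98}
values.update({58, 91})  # {4, 52, 58, 69, 71, 78, 82, 91, 93, 96, 98}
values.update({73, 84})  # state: {4, 52, 58, 69, 71, 73, 78, 82, 84, 91, 93, 96, 98}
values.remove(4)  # {52, 58, 69, 71, 73, 78, 82, 84, 91, 93, 96, 98}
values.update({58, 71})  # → {52, 58, 69, 71, 73, 78, 82, 84, 91, 93, 96, 98}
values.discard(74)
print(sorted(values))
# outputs [52, 58, 69, 71, 73, 78, 82, 84, 91, 93, 96, 98]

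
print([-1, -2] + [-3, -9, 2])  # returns [-1, -2, -3, -9, 2]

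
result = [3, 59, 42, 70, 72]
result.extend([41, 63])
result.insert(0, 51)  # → [51, 3, 59, 42, 70, 72, 41, 63]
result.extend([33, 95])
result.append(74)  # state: [51, 3, 59, 42, 70, 72, 41, 63, 33, 95, 74]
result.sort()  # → [3, 33, 41, 42, 51, 59, 63, 70, 72, 74, 95]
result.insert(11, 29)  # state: [3, 33, 41, 42, 51, 59, 63, 70, 72, 74, 95, 29]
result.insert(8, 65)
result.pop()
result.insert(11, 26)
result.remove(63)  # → [3, 33, 41, 42, 51, 59, 70, 65, 72, 74, 26, 95]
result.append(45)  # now [3, 33, 41, 42, 51, 59, 70, 65, 72, 74, 26, 95, 45]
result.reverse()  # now [45, 95, 26, 74, 72, 65, 70, 59, 51, 42, 41, 33, 3]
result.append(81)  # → [45, 95, 26, 74, 72, 65, 70, 59, 51, 42, 41, 33, 3, 81]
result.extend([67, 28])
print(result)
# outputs [45, 95, 26, 74, 72, 65, 70, 59, 51, 42, 41, 33, 3, 81, 67, 28]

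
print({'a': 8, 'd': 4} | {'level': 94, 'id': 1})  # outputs {'a': 8, 'd': 4, 'level': 94, 'id': 1}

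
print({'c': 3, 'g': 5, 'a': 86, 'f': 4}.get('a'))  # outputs 86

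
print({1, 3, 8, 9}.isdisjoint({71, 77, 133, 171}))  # True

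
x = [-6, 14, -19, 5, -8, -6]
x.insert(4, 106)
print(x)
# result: [-6, 14, -19, 5, 106, -8, -6]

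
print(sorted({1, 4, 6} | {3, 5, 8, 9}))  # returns [1, 3, 4, 5, 6, 8, 9]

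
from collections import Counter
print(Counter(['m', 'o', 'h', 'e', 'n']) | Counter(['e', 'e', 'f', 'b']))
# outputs Counter({'e': 2, 'm': 1, 'o': 1, 'h': 1, 'n': 1, 'f': 1, 'b': 1})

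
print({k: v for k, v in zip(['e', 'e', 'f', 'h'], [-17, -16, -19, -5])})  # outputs {'e': -16, 'f': -19, 'h': -5}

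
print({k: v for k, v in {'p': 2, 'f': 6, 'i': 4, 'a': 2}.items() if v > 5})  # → {'f': 6}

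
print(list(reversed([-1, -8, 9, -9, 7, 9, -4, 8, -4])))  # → [-4, 8, -4, 9, 7, -9, 9, -8, -1]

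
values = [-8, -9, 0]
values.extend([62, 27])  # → [-8, -9, 0, 62, 27]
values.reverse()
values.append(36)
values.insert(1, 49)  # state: [27, 49, 62, 0, -9, -8, 36]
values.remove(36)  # [27, 49, 62, 0, -9, -8]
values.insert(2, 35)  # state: [27, 49, 35, 62, 0, -9, -8]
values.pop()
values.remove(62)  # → [27, 49, 35, 0, -9]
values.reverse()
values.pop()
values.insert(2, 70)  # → [-9, 0, 70, 35, 49]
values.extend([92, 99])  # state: [-9, 0, 70, 35, 49, 92, 99]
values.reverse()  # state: [99, 92, 49, 35, 70, 0, -9]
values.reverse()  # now [-9, 0, 70, 35, 49, 92, 99]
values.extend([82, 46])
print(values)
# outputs [-9, 0, 70, 35, 49, 92, 99, 82, 46]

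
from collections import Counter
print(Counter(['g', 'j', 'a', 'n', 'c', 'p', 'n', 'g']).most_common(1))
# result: [('g', 2)]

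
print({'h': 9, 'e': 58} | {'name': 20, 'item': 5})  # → {'h': 9, 'e': 58, 'name': 20, 'item': 5}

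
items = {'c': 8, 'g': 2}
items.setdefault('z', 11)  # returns 11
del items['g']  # {'c': 8, 'z': 11}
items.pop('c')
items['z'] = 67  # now {'z': 67}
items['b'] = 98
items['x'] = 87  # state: {'z': 67, 'b': 98, 'x': 87}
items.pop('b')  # 98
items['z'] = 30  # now {'z': 30, 'x': 87}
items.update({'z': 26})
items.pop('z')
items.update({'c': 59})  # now {'x': 87, 'c': 59}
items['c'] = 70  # {'x': 87, 'c': 70}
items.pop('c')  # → 70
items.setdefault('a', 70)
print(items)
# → {'x': 87, 'a': 70}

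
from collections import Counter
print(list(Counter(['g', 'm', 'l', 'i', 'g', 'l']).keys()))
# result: ['g', 'm', 'l', 'i']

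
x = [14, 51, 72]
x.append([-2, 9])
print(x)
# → [14, 51, 72, [-2, 9]]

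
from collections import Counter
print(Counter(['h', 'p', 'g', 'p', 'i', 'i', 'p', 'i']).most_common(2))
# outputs [('p', 3), ('i', 3)]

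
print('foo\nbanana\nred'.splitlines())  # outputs ['foo', 'banana', 'red']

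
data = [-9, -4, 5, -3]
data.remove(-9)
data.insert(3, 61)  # [-4, 5, -3, 61]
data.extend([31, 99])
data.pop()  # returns 99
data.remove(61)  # [-4, 5, -3, 31]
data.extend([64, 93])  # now [-4, 5, -3, 31, 64, 93]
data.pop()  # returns 93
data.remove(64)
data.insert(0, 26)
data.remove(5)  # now [26, -4, -3, 31]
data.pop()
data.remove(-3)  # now [26, -4]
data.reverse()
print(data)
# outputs [-4, 26]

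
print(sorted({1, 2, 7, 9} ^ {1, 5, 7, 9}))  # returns [2, 5]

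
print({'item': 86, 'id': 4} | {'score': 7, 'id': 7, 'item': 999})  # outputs {'item': 999, 'id': 7, 'score': 7}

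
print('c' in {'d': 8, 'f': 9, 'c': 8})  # True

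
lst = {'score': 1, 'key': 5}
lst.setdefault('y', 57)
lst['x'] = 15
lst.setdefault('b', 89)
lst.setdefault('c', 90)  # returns 90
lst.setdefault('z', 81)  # 81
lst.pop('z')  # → 81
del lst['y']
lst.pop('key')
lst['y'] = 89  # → {'score': 1, 'x': 15, 'b': 89, 'c': 90, 'y': 89}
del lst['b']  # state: {'score': 1, 'x': 15, 'c': 90, 'y': 89}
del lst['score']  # {'x': 15, 'c': 90, 'y': 89}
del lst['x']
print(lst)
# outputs {'c': 90, 'y': 89}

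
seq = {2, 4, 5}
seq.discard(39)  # {2, 4, 5}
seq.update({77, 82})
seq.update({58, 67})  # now {2, 4, 5, 58, 67, 77, 82}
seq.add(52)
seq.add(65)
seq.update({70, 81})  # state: {2, 4, 5, 52, 58, 65, 67, 70, 77, 81, 82}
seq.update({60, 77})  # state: {2, 4, 5, 52, 58, 60, 65, 67, 70, 77, 81, 82}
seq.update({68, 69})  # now {2, 4, 5, 52, 58, 60, 65, 67, 68, 69, 70, 77, 81, 82}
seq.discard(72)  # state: {2, 4, 5, 52, 58, 60, 65, 67, 68, 69, 70, 77, 81, 82}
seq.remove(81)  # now {2, 4, 5, 52, 58, 60, 65, 67, 68, 69, 70, 77, 82}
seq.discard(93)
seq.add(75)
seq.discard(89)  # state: {2, 4, 5, 52, 58, 60, 65, 67, 68, 69, 70, 75, 77, 82}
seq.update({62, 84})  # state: {2, 4, 5, 52, 58, 60, 62, 65, 67, 68, 69, 70, 75, 77, 82, 84}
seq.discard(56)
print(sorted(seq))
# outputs [2, 4, 5, 52, 58, 60, 62, 65, 67, 68, 69, 70, 75, 77, 82, 84]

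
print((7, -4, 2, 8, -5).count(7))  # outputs 1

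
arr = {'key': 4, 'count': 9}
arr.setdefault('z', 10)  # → 10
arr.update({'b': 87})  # {'key': 4, 'count': 9, 'z': 10, 'b': 87}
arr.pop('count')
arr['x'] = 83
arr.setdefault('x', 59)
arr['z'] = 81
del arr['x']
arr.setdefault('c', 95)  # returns 95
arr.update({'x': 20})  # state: {'key': 4, 'z': 81, 'b': 87, 'c': 95, 'x': 20}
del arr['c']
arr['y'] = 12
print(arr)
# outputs {'key': 4, 'z': 81, 'b': 87, 'x': 20, 'y': 12}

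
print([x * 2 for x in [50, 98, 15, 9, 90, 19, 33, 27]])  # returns [100, 196, 30, 18, 180, 38, 66, 54]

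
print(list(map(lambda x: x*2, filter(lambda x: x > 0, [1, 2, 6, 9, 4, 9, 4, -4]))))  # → [2, 4, 12, 18, 8, 18, 8]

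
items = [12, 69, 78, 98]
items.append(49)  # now [12, 69, 78, 98, 49]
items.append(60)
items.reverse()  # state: [60, 49, 98, 78, 69, 12]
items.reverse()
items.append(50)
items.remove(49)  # [12, 69, 78, 98, 60, 50]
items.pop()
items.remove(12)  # [69, 78, 98, 60]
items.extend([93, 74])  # [69, 78, 98, 60, 93, 74]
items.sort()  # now [60, 69, 74, 78, 93, 98]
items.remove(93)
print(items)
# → [60, 69, 74, 78, 98]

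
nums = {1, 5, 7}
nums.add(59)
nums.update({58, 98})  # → {1, 5, 7, 58, 59, 98}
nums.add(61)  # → {1, 5, 7, 58, 59, 61, 98}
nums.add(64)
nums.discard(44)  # {1, 5, 7, 58, 59, 61, 64, 98}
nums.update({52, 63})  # {1, 5, 7, 52, 58, 59, 61, 63, 64, 98}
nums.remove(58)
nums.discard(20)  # {1, 5, 7, 52, 59, 61, 63, 64, 98}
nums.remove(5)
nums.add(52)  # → {1, 7, 52, 59, 61, 63, 64, 98}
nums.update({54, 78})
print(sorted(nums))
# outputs [1, 7, 52, 54, 59, 61, 63, 64, 78, 98]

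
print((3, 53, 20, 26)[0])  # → 3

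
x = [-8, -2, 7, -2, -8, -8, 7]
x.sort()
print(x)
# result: [-8, -8, -8, -2, -2, 7, 7]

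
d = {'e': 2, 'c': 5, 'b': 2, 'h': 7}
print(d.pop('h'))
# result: 7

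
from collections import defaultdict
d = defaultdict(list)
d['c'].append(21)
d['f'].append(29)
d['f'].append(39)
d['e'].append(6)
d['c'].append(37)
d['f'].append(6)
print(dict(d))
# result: {'c': [21, 37], 'f': [29, 39, 6], 'e': [6]}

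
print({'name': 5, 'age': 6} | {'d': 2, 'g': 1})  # {'name': 5, 'age': 6, 'd': 2, 'g': 1}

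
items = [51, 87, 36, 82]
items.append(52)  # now [51, 87, 36, 82, 52]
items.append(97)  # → [51, 87, 36, 82, 52, 97]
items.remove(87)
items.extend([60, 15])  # [51, 36, 82, 52, 97, 60, 15]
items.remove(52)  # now [51, 36, 82, 97, 60, 15]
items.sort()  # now [15, 36, 51, 60, 82, 97]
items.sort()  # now [15, 36, 51, 60, 82, 97]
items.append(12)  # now [15, 36, 51, 60, 82, 97, 12]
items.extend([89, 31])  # [15, 36, 51, 60, 82, 97, 12, 89, 31]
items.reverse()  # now [31, 89, 12, 97, 82, 60, 51, 36, 15]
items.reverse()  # [15, 36, 51, 60, 82, 97, 12, 89, 31]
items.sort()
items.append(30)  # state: [12, 15, 31, 36, 51, 60, 82, 89, 97, 30]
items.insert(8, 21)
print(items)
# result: [12, 15, 31, 36, 51, 60, 82, 89, 21, 97, 30]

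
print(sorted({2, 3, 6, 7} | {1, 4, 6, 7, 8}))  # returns [1, 2, 3, 4, 6, 7, 8]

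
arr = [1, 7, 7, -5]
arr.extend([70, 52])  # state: [1, 7, 7, -5, 70, 52]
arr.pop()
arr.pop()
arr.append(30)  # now [1, 7, 7, -5, 30]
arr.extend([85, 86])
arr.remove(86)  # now [1, 7, 7, -5, 30, 85]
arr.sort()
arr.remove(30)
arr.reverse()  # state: [85, 7, 7, 1, -5]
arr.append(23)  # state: [85, 7, 7, 1, -5, 23]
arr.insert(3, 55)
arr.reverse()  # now [23, -5, 1, 55, 7, 7, 85]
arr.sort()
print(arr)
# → [-5, 1, 7, 7, 23, 55, 85]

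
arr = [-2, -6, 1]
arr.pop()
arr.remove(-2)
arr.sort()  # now [-6]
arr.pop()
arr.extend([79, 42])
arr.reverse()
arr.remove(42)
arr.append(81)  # [79, 81]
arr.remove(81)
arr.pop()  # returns 79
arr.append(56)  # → [56]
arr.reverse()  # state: [56]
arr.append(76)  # [56, 76]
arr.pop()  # 76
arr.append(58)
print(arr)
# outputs [56, 58]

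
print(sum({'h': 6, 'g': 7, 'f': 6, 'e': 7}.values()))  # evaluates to 26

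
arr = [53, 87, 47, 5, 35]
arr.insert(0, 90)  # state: [90, 53, 87, 47, 5, 35]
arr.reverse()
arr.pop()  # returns 90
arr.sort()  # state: [5, 35, 47, 53, 87]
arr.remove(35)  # [5, 47, 53, 87]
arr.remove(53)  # [5, 47, 87]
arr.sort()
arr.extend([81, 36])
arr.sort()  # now [5, 36, 47, 81, 87]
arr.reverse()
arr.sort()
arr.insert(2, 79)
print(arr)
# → [5, 36, 79, 47, 81, 87]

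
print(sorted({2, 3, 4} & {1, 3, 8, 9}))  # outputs [3]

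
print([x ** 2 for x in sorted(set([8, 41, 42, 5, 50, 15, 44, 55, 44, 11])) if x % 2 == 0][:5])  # [64, 1764, 1936, 2500]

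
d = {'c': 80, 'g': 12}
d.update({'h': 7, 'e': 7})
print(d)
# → {'c': 80, 'g': 12, 'h': 7, 'e': 7}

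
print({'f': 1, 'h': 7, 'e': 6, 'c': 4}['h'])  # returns 7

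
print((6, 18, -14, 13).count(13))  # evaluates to 1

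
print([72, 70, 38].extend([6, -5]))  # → None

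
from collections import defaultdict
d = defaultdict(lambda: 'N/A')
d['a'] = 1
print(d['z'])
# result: N/A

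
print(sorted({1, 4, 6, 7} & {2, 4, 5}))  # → [4]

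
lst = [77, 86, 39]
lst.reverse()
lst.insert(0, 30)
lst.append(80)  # [30, 39, 86, 77, 80]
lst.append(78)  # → [30, 39, 86, 77, 80, 78]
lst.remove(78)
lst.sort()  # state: [30, 39, 77, 80, 86]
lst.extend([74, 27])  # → [30, 39, 77, 80, 86, 74, 27]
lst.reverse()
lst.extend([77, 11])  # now [27, 74, 86, 80, 77, 39, 30, 77, 11]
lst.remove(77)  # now [27, 74, 86, 80, 39, 30, 77, 11]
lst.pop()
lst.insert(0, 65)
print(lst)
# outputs [65, 27, 74, 86, 80, 39, 30, 77]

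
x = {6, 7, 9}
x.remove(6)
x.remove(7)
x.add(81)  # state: {9, 81}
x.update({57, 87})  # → {9, 57, 81, 87}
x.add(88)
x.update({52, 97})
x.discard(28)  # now {9, 52, 57, 81, 87, 88, 97}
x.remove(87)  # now {9, 52, 57, 81, 88, 97}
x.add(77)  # {9, 52, 57, 77, 81, 88, 97}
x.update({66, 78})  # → {9, 52, 57, 66, 77, 78, 81, 88, 97}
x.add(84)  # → {9, 52, 57, 66, 77, 78, 81, 84, 88, 97}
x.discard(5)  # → {9, 52, 57, 66, 77, 78, 81, 84, 88, 97}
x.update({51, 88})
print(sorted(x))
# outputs [9, 51, 52, 57, 66, 77, 78, 81, 84, 88, 97]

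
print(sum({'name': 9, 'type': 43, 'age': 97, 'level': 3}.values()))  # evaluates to 152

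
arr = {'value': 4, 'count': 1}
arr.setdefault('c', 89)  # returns 89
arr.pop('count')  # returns 1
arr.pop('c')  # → 89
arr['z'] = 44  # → {'value': 4, 'z': 44}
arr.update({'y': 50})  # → {'value': 4, 'z': 44, 'y': 50}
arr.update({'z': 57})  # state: {'value': 4, 'z': 57, 'y': 50}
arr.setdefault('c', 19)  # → 19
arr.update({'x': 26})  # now {'value': 4, 'z': 57, 'y': 50, 'c': 19, 'x': 26}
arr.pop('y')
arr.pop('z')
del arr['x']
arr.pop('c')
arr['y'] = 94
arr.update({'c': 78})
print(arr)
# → {'value': 4, 'y': 94, 'c': 78}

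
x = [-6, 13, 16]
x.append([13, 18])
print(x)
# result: [-6, 13, 16, [13, 18]]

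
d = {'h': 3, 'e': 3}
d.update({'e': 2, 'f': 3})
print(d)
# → {'h': 3, 'e': 2, 'f': 3}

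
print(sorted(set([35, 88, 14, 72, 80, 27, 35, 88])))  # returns [14, 27, 35, 72, 80, 88]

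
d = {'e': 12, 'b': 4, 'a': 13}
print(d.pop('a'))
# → 13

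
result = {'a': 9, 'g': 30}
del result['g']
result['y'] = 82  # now {'a': 9, 'y': 82}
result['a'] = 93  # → {'a': 93, 'y': 82}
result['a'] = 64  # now {'a': 64, 'y': 82}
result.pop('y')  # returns 82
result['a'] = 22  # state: {'a': 22}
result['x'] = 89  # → {'a': 22, 'x': 89}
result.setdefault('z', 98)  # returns 98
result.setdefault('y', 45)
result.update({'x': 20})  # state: {'a': 22, 'x': 20, 'z': 98, 'y': 45}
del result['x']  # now {'a': 22, 'z': 98, 'y': 45}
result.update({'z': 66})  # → {'a': 22, 'z': 66, 'y': 45}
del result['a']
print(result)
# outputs {'z': 66, 'y': 45}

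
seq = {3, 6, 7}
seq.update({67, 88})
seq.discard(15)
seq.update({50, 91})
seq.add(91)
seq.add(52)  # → {3, 6, 7, 50, 52, 67, 88, 91}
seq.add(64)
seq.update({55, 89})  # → {3, 6, 7, 50, 52, 55, 64, 67, 88, 89, 91}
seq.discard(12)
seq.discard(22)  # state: {3, 6, 7, 50, 52, 55, 64, 67, 88, 89, 91}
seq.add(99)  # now {3, 6, 7, 50, 52, 55, 64, 67, 88, 89, 91, 99}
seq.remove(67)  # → {3, 6, 7, 50, 52, 55, 64, 88, 89, 91, 99}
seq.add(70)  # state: {3, 6, 7, 50, 52, 55, 64, 70, 88, 89, 91, 99}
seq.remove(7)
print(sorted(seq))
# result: [3, 6, 50, 52, 55, 64, 70, 88, 89, 91, 99]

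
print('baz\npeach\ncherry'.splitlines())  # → ['baz', 'peach', 'cherry']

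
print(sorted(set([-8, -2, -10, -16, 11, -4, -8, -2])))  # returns [-16, -10, -8, -4, -2, 11]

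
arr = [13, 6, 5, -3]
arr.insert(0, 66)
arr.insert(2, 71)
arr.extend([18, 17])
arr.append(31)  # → [66, 13, 71, 6, 5, -3, 18, 17, 31]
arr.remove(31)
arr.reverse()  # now [17, 18, -3, 5, 6, 71, 13, 66]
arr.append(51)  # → [17, 18, -3, 5, 6, 71, 13, 66, 51]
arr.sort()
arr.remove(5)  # [-3, 6, 13, 17, 18, 51, 66, 71]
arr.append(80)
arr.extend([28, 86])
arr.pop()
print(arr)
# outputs [-3, 6, 13, 17, 18, 51, 66, 71, 80, 28]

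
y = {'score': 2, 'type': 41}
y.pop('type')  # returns 41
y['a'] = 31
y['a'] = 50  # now {'score': 2, 'a': 50}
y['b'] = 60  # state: {'score': 2, 'a': 50, 'b': 60}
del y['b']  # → {'score': 2, 'a': 50}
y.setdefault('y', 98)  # 98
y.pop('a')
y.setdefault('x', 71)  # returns 71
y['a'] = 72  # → {'score': 2, 'y': 98, 'x': 71, 'a': 72}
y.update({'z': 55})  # {'score': 2, 'y': 98, 'x': 71, 'a': 72, 'z': 55}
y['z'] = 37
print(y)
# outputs {'score': 2, 'y': 98, 'x': 71, 'a': 72, 'z': 37}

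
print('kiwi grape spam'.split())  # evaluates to ['kiwi', 'grape', 'spam']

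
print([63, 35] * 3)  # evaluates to [63, 35, 63, 35, 63, 35]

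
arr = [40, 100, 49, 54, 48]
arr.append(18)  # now [40, 100, 49, 54, 48, 18]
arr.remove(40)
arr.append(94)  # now [100, 49, 54, 48, 18, 94]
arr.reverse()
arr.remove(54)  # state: [94, 18, 48, 49, 100]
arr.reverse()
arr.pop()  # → 94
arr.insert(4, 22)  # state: [100, 49, 48, 18, 22]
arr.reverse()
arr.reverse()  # [100, 49, 48, 18, 22]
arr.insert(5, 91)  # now [100, 49, 48, 18, 22, 91]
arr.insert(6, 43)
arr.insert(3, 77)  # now [100, 49, 48, 77, 18, 22, 91, 43]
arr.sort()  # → [18, 22, 43, 48, 49, 77, 91, 100]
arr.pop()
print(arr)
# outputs [18, 22, 43, 48, 49, 77, 91]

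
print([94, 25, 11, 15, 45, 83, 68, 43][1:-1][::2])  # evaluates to [25, 15, 83]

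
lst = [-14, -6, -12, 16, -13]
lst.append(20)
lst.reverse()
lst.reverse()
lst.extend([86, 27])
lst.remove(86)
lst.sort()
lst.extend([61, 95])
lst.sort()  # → [-14, -13, -12, -6, 16, 20, 27, 61, 95]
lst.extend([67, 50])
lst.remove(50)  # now [-14, -13, -12, -6, 16, 20, 27, 61, 95, 67]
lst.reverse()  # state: [67, 95, 61, 27, 20, 16, -6, -12, -13, -14]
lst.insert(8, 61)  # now [67, 95, 61, 27, 20, 16, -6, -12, 61, -13, -14]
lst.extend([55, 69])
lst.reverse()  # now [69, 55, -14, -13, 61, -12, -6, 16, 20, 27, 61, 95, 67]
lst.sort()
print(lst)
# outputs [-14, -13, -12, -6, 16, 20, 27, 55, 61, 61, 67, 69, 95]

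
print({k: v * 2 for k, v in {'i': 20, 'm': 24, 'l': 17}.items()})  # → {'i': 40, 'm': 48, 'l': 34}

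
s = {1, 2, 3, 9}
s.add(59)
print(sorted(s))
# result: [1, 2, 3, 9, 59]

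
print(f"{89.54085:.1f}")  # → 89.5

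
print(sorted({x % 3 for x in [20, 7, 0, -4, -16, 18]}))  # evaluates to [0, 1, 2]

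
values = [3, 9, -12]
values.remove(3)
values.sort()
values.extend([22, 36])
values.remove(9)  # [-12, 22, 36]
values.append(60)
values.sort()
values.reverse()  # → [60, 36, 22, -12]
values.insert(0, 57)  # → [57, 60, 36, 22, -12]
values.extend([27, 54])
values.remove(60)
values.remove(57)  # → [36, 22, -12, 27, 54]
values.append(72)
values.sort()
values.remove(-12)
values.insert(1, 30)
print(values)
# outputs [22, 30, 27, 36, 54, 72]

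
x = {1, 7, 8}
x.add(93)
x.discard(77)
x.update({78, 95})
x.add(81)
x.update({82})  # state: {1, 7, 8, 78, 81, 82, 93, 95}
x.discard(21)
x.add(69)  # {1, 7, 8, 69, 78, 81, 82, 93, 95}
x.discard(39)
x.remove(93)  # {1, 7, 8, 69, 78, 81, 82, 95}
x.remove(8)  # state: {1, 7, 69, 78, 81, 82, 95}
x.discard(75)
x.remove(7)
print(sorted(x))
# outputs [1, 69, 78, 81, 82, 95]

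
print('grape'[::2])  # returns gae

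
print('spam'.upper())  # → SPAM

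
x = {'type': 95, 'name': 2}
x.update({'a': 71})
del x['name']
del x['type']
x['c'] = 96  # {'a': 71, 'c': 96}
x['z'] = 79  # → {'a': 71, 'c': 96, 'z': 79}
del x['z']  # {'a': 71, 'c': 96}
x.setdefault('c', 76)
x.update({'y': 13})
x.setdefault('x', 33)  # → 33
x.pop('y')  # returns 13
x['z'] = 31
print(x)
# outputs {'a': 71, 'c': 96, 'x': 33, 'z': 31}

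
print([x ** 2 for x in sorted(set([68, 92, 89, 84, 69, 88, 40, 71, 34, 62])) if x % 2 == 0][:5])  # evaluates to [1156, 1600, 3844, 4624, 7056]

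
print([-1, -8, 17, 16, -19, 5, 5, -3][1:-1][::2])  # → [-8, 16, 5]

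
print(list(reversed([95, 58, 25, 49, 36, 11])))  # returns [11, 36, 49, 25, 58, 95]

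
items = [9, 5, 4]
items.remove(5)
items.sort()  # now [4, 9]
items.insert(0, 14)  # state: [14, 4, 9]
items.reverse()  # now [9, 4, 14]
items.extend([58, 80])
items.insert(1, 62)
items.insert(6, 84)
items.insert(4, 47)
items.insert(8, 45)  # [9, 62, 4, 14, 47, 58, 80, 84, 45]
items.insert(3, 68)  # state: [9, 62, 4, 68, 14, 47, 58, 80, 84, 45]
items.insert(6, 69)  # [9, 62, 4, 68, 14, 47, 69, 58, 80, 84, 45]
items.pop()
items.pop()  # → 84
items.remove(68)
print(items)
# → [9, 62, 4, 14, 47, 69, 58, 80]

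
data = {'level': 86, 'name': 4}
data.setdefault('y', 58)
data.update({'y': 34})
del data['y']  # {'level': 86, 'name': 4}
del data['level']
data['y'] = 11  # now {'name': 4, 'y': 11}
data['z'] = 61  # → {'name': 4, 'y': 11, 'z': 61}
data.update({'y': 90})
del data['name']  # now {'y': 90, 'z': 61}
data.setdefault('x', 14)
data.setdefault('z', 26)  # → 61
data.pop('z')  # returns 61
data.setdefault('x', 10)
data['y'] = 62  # {'y': 62, 'x': 14}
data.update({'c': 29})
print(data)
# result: {'y': 62, 'x': 14, 'c': 29}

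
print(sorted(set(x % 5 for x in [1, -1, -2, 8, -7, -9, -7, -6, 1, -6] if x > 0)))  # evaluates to [1, 3]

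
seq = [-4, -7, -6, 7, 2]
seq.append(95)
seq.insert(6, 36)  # [-4, -7, -6, 7, 2, 95, 36]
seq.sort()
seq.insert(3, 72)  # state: [-7, -6, -4, 72, 2, 7, 36, 95]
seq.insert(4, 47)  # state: [-7, -6, -4, 72, 47, 2, 7, 36, 95]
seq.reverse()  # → [95, 36, 7, 2, 47, 72, -4, -6, -7]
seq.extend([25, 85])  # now [95, 36, 7, 2, 47, 72, -4, -6, -7, 25, 85]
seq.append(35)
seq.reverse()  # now [35, 85, 25, -7, -6, -4, 72, 47, 2, 7, 36, 95]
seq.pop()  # 95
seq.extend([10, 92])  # [35, 85, 25, -7, -6, -4, 72, 47, 2, 7, 36, 10, 92]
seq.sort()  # [-7, -6, -4, 2, 7, 10, 25, 35, 36, 47, 72, 85, 92]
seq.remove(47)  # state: [-7, -6, -4, 2, 7, 10, 25, 35, 36, 72, 85, 92]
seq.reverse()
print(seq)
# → [92, 85, 72, 36, 35, 25, 10, 7, 2, -4, -6, -7]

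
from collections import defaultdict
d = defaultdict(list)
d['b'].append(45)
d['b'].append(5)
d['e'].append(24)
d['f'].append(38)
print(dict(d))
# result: {'b': [45, 5], 'e': [24], 'f': [38]}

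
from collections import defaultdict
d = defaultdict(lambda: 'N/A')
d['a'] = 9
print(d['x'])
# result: N/A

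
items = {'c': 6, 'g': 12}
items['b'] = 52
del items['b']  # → {'c': 6, 'g': 12}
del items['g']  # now {'c': 6}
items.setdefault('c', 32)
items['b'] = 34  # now {'c': 6, 'b': 34}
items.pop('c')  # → 6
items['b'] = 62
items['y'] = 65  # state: {'b': 62, 'y': 65}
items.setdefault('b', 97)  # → 62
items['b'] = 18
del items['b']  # {'y': 65}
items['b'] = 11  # {'y': 65, 'b': 11}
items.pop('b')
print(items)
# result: {'y': 65}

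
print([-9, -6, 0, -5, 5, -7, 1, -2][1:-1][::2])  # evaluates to [-6, -5, -7]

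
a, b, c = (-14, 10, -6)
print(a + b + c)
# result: -10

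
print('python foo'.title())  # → Python Foo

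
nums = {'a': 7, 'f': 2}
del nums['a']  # {'f': 2}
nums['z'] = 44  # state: {'f': 2, 'z': 44}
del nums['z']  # {'f': 2}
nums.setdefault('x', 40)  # 40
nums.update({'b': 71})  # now {'f': 2, 'x': 40, 'b': 71}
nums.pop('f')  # 2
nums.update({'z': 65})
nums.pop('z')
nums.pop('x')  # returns 40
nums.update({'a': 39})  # {'b': 71, 'a': 39}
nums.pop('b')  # 71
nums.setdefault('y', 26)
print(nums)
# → {'a': 39, 'y': 26}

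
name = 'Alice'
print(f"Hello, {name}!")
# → Hello, Alice!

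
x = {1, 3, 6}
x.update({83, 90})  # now {1, 3, 6, 83, 90}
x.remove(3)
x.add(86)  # {1, 6, 83, 86, 90}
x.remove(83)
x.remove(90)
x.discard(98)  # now {1, 6, 86}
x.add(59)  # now {1, 6, 59, 86}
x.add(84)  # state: {1, 6, 59, 84, 86}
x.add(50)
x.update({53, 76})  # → {1, 6, 50, 53, 59, 76, 84, 86}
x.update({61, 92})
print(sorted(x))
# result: [1, 6, 50, 53, 59, 61, 76, 84, 86, 92]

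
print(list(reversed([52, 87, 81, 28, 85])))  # [85, 28, 81, 87, 52]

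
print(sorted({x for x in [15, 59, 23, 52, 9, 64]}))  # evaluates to [9, 15, 23, 52, 59, 64]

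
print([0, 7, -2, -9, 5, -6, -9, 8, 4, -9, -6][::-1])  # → [-6, -9, 4, 8, -9, -6, 5, -9, -2, 7, 0]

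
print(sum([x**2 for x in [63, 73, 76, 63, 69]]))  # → 23804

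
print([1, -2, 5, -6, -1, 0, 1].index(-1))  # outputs 4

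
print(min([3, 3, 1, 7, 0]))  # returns 0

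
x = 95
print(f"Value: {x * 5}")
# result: Value: 475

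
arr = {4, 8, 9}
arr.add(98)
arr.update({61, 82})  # {4, 8, 9, 61, 82, 98}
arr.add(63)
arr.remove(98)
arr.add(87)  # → {4, 8, 9, 61, 63, 82, 87}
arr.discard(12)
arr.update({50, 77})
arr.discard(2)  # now {4, 8, 9, 50, 61, 63, 77, 82, 87}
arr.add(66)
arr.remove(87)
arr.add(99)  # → {4, 8, 9, 50, 61, 63, 66, 77, 82, 99}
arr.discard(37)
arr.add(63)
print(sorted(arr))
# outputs [4, 8, 9, 50, 61, 63, 66, 77, 82, 99]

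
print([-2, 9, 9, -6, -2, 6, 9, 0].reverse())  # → None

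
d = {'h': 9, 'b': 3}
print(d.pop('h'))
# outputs 9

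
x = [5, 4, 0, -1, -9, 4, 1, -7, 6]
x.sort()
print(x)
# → [-9, -7, -1, 0, 1, 4, 4, 5, 6]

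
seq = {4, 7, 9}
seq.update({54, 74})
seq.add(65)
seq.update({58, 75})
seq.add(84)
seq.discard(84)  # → {4, 7, 9, 54, 58, 65, 74, 75}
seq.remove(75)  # {4, 7, 9, 54, 58, 65, 74}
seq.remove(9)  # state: {4, 7, 54, 58, 65, 74}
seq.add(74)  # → {4, 7, 54, 58, 65, 74}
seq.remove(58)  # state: {4, 7, 54, 65, 74}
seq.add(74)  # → {4, 7, 54, 65, 74}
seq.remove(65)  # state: {4, 7, 54, 74}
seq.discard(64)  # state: {4, 7, 54, 74}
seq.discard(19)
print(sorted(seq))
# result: [4, 7, 54, 74]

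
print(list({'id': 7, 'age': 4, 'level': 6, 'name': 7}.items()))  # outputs [('id', 7), ('age', 4), ('level', 6), ('name', 7)]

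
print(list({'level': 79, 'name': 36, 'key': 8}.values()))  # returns [79, 36, 8]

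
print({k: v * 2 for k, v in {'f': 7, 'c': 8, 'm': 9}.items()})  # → {'f': 14, 'c': 16, 'm': 18}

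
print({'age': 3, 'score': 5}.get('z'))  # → None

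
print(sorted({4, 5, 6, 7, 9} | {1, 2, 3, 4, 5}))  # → [1, 2, 3, 4, 5, 6, 7, 9]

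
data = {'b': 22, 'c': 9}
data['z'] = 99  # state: {'b': 22, 'c': 9, 'z': 99}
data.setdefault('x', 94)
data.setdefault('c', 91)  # 9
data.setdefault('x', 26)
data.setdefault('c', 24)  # 9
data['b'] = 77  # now {'b': 77, 'c': 9, 'z': 99, 'x': 94}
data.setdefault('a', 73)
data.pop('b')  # 77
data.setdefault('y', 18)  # 18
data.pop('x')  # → 94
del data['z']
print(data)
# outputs {'c': 9, 'a': 73, 'y': 18}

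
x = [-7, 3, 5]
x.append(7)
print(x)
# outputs [-7, 3, 5, 7]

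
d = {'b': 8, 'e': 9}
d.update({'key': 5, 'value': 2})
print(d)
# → {'b': 8, 'e': 9, 'key': 5, 'value': 2}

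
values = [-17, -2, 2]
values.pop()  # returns 2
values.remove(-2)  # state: [-17]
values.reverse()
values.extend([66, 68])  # [-17, 66, 68]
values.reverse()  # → [68, 66, -17]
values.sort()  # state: [-17, 66, 68]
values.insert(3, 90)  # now [-17, 66, 68, 90]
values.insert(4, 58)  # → [-17, 66, 68, 90, 58]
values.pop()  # 58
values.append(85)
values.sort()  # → [-17, 66, 68, 85, 90]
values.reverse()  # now [90, 85, 68, 66, -17]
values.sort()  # [-17, 66, 68, 85, 90]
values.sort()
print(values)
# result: [-17, 66, 68, 85, 90]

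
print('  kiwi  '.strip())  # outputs kiwi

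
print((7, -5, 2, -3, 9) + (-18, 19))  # (7, -5, 2, -3, 9, -18, 19)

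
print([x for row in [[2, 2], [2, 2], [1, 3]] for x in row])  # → [2, 2, 2, 2, 1, 3]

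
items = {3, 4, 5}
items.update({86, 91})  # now {3, 4, 5, 86, 91}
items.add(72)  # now {3, 4, 5, 72, 86, 91}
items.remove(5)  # {3, 4, 72, 86, 91}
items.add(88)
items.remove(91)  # {3, 4, 72, 86, 88}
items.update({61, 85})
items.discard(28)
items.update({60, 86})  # {3, 4, 60, 61, 72, 85, 86, 88}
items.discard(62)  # {3, 4, 60, 61, 72, 85, 86, 88}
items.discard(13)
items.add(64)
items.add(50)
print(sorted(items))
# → [3, 4, 50, 60, 61, 64, 72, 85, 86, 88]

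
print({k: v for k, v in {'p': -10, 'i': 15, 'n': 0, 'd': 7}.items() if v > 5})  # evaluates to {'i': 15, 'd': 7}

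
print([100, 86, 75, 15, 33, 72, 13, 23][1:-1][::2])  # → [86, 15, 72]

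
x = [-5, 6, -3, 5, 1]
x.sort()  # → [-5, -3, 1, 5, 6]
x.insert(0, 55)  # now [55, -5, -3, 1, 5, 6]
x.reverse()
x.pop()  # 55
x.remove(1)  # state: [6, 5, -3, -5]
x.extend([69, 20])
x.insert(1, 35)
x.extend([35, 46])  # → [6, 35, 5, -3, -5, 69, 20, 35, 46]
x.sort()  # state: [-5, -3, 5, 6, 20, 35, 35, 46, 69]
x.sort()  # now [-5, -3, 5, 6, 20, 35, 35, 46, 69]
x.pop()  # 69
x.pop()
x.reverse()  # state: [35, 35, 20, 6, 5, -3, -5]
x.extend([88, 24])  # [35, 35, 20, 6, 5, -3, -5, 88, 24]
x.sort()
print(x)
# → [-5, -3, 5, 6, 20, 24, 35, 35, 88]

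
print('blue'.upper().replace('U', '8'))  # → BL8E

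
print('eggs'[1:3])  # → gg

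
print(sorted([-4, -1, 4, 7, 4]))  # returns [-4, -1, 4, 4, 7]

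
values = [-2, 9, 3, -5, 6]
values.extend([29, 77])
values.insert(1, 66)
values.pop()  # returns 77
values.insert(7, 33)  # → [-2, 66, 9, 3, -5, 6, 29, 33]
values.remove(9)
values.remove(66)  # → [-2, 3, -5, 6, 29, 33]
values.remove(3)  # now [-2, -5, 6, 29, 33]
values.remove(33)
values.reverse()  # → [29, 6, -5, -2]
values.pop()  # -2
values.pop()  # -5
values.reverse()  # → [6, 29]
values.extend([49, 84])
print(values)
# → [6, 29, 49, 84]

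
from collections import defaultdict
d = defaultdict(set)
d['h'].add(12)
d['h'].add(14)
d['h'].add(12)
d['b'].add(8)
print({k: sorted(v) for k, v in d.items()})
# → {'h': [12, 14], 'b': [8]}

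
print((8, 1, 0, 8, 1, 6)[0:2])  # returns (8, 1)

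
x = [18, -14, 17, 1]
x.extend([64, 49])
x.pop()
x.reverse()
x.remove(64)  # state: [1, 17, -14, 18]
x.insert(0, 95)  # [95, 1, 17, -14, 18]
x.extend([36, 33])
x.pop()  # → 33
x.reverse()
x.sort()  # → [-14, 1, 17, 18, 36, 95]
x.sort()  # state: [-14, 1, 17, 18, 36, 95]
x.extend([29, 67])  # [-14, 1, 17, 18, 36, 95, 29, 67]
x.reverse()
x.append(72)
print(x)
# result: [67, 29, 95, 36, 18, 17, 1, -14, 72]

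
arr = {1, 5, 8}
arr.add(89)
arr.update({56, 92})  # {1, 5, 8, 56, 89, 92}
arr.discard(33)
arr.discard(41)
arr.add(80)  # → {1, 5, 8, 56, 80, 89, 92}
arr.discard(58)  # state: {1, 5, 8, 56, 80, 89, 92}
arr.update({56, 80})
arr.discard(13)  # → {1, 5, 8, 56, 80, 89, 92}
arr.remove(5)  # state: {1, 8, 56, 80, 89, 92}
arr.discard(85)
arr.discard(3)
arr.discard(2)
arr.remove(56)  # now {1, 8, 80, 89, 92}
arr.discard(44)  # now {1, 8, 80, 89, 92}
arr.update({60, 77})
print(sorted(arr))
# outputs [1, 8, 60, 77, 80, 89, 92]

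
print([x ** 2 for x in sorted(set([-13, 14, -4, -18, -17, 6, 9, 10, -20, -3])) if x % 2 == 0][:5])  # [400, 324, 16, 36, 100]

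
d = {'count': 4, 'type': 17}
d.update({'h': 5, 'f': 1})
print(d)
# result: {'count': 4, 'type': 17, 'h': 5, 'f': 1}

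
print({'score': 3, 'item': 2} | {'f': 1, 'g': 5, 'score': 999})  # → {'score': 999, 'item': 2, 'f': 1, 'g': 5}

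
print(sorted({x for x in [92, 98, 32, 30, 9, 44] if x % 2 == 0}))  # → [30, 32, 44, 92, 98]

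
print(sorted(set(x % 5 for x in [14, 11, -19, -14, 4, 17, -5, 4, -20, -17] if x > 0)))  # [1, 2, 4]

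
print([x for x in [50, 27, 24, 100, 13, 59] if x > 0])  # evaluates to [50, 27, 24, 100, 13, 59]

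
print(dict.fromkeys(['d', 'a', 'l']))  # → {'d': None, 'a': None, 'l': None}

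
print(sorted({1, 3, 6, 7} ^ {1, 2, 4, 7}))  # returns [2, 3, 4, 6]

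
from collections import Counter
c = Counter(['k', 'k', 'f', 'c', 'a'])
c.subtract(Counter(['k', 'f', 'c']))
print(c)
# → Counter({'k': 1, 'a': 1, 'f': 0, 'c': 0})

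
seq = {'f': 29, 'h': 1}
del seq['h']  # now {'f': 29}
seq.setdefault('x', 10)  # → 10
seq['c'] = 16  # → {'f': 29, 'x': 10, 'c': 16}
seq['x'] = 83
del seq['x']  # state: {'f': 29, 'c': 16}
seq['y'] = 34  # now {'f': 29, 'c': 16, 'y': 34}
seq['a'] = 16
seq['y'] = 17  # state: {'f': 29, 'c': 16, 'y': 17, 'a': 16}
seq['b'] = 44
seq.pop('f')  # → 29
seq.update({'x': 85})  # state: {'c': 16, 'y': 17, 'a': 16, 'b': 44, 'x': 85}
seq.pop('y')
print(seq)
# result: {'c': 16, 'a': 16, 'b': 44, 'x': 85}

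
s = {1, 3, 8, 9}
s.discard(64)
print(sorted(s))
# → [1, 3, 8, 9]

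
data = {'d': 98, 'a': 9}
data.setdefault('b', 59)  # 59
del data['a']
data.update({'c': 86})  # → {'d': 98, 'b': 59, 'c': 86}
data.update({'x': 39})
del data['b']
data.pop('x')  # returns 39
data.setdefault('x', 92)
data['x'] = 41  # {'d': 98, 'c': 86, 'x': 41}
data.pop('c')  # 86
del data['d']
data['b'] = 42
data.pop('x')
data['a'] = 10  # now {'b': 42, 'a': 10}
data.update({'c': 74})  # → {'b': 42, 'a': 10, 'c': 74}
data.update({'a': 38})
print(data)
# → {'b': 42, 'a': 38, 'c': 74}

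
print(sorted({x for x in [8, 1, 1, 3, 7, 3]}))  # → [1, 3, 7, 8]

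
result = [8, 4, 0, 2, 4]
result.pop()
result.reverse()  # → [2, 0, 4, 8]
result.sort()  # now [0, 2, 4, 8]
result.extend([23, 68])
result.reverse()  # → [68, 23, 8, 4, 2, 0]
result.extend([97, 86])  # [68, 23, 8, 4, 2, 0, 97, 86]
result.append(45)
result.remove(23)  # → [68, 8, 4, 2, 0, 97, 86, 45]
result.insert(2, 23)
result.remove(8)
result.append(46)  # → [68, 23, 4, 2, 0, 97, 86, 45, 46]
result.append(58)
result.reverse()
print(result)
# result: [58, 46, 45, 86, 97, 0, 2, 4, 23, 68]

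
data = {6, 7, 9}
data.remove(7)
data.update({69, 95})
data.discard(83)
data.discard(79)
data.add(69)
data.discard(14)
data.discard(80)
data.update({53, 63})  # {6, 9, 53, 63, 69, 95}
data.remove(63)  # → {6, 9, 53, 69, 95}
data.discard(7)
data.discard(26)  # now {6, 9, 53, 69, 95}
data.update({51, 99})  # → {6, 9, 51, 53, 69, 95, 99}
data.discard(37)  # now {6, 9, 51, 53, 69, 95, 99}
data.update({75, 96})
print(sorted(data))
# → [6, 9, 51, 53, 69, 75, 95, 96, 99]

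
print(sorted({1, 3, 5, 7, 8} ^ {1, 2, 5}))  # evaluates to [2, 3, 7, 8]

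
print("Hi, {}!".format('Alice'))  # Hi, Alice!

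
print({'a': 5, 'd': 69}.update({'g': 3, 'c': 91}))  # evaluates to None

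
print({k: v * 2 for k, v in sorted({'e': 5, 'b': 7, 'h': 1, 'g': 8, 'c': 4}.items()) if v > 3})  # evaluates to {'b': 14, 'c': 8, 'e': 10, 'g': 16}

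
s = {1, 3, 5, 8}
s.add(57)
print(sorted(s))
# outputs [1, 3, 5, 8, 57]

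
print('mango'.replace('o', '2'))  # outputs mang2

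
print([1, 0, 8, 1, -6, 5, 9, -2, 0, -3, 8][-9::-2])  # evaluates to [8, 1]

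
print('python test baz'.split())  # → ['python', 'test', 'baz']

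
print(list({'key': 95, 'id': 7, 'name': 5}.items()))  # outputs [('key', 95), ('id', 7), ('name', 5)]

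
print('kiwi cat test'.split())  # ['kiwi', 'cat', 'test']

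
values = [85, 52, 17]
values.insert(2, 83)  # [85, 52, 83, 17]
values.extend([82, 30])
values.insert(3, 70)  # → [85, 52, 83, 70, 17, 82, 30]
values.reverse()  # [30, 82, 17, 70, 83, 52, 85]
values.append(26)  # [30, 82, 17, 70, 83, 52, 85, 26]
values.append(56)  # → [30, 82, 17, 70, 83, 52, 85, 26, 56]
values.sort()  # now [17, 26, 30, 52, 56, 70, 82, 83, 85]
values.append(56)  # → [17, 26, 30, 52, 56, 70, 82, 83, 85, 56]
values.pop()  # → 56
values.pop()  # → 85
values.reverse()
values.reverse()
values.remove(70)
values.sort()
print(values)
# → [17, 26, 30, 52, 56, 82, 83]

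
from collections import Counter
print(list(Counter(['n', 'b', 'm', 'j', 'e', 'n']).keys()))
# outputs ['n', 'b', 'm', 'j', 'e']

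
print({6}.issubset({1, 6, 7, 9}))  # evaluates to True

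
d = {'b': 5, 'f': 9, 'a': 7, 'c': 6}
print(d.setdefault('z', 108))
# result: 108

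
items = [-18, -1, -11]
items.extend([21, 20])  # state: [-18, -1, -11, 21, 20]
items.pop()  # 20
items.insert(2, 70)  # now [-18, -1, 70, -11, 21]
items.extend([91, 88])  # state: [-18, -1, 70, -11, 21, 91, 88]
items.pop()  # 88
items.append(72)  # [-18, -1, 70, -11, 21, 91, 72]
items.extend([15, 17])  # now [-18, -1, 70, -11, 21, 91, 72, 15, 17]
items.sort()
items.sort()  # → [-18, -11, -1, 15, 17, 21, 70, 72, 91]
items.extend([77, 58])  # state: [-18, -11, -1, 15, 17, 21, 70, 72, 91, 77, 58]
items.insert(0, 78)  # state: [78, -18, -11, -1, 15, 17, 21, 70, 72, 91, 77, 58]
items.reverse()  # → [58, 77, 91, 72, 70, 21, 17, 15, -1, -11, -18, 78]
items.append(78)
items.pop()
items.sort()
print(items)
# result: [-18, -11, -1, 15, 17, 21, 58, 70, 72, 77, 78, 91]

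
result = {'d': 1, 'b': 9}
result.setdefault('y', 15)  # 15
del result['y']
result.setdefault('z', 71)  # 71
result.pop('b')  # 9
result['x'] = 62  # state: {'d': 1, 'z': 71, 'x': 62}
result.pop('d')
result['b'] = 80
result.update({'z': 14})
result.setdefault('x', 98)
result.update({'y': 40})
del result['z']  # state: {'x': 62, 'b': 80, 'y': 40}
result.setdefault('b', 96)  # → 80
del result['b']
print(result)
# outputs {'x': 62, 'y': 40}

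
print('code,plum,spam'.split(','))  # ['code', 'plum', 'spam']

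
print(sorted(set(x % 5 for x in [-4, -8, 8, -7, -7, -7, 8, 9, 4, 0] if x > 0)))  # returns [3, 4]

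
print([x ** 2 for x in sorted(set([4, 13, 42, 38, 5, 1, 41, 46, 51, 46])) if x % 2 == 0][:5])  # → [16, 1444, 1764, 2116]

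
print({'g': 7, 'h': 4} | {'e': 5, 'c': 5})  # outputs {'g': 7, 'h': 4, 'e': 5, 'c': 5}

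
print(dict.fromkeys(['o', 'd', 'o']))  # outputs {'o': None, 'd': None}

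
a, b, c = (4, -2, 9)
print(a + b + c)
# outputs 11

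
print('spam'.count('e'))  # 0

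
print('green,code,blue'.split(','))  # ['green', 'code', 'blue']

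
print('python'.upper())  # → PYTHON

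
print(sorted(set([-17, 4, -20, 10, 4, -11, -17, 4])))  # [-20, -17, -11, 4, 10]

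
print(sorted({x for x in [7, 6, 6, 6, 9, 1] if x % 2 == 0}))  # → [6]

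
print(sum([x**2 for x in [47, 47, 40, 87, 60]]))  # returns 17187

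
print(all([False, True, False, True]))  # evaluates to False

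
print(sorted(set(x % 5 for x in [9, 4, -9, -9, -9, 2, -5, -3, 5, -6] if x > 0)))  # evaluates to [0, 2, 4]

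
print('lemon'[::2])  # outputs lmn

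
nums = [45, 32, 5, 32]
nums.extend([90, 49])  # [45, 32, 5, 32, 90, 49]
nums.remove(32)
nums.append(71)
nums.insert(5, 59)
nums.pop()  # 71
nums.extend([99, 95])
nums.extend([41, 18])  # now [45, 5, 32, 90, 49, 59, 99, 95, 41, 18]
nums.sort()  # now [5, 18, 32, 41, 45, 49, 59, 90, 95, 99]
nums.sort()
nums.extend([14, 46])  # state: [5, 18, 32, 41, 45, 49, 59, 90, 95, 99, 14, 46]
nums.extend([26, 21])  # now [5, 18, 32, 41, 45, 49, 59, 90, 95, 99, 14, 46, 26, 21]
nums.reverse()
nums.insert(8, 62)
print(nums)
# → [21, 26, 46, 14, 99, 95, 90, 59, 62, 49, 45, 41, 32, 18, 5]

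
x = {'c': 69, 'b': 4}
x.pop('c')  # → 69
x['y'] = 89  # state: {'b': 4, 'y': 89}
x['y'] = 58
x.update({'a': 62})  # {'b': 4, 'y': 58, 'a': 62}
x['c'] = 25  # {'b': 4, 'y': 58, 'a': 62, 'c': 25}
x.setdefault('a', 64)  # 62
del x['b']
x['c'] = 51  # {'y': 58, 'a': 62, 'c': 51}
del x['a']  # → {'y': 58, 'c': 51}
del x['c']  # {'y': 58}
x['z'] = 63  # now {'y': 58, 'z': 63}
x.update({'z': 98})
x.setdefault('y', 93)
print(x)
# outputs {'y': 58, 'z': 98}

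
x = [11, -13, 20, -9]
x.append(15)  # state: [11, -13, 20, -9, 15]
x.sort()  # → [-13, -9, 11, 15, 20]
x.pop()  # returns 20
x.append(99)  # [-13, -9, 11, 15, 99]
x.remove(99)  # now [-13, -9, 11, 15]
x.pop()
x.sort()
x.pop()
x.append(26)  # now [-13, -9, 26]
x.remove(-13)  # [-9, 26]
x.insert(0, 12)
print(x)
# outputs [12, -9, 26]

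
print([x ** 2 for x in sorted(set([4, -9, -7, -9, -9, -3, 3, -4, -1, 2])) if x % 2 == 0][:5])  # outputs [16, 4, 16]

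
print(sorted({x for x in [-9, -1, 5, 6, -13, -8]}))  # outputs [-13, -9, -8, -1, 5, 6]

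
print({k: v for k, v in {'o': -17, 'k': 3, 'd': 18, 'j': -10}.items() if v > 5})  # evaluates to {'d': 18}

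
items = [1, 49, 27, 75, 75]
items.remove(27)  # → [1, 49, 75, 75]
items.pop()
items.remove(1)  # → [49, 75]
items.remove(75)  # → [49]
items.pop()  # 49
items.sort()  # []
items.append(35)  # [35]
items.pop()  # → 35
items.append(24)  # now [24]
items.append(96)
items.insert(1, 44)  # [24, 44, 96]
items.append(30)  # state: [24, 44, 96, 30]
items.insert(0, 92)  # [92, 24, 44, 96, 30]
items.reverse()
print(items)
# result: [30, 96, 44, 24, 92]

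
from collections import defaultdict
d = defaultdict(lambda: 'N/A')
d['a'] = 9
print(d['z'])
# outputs N/A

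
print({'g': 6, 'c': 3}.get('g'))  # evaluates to 6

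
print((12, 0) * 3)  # (12, 0, 12, 0, 12, 0)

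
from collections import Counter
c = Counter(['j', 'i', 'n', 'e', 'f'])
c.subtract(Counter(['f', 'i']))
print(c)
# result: Counter({'j': 1, 'n': 1, 'e': 1, 'i': 0, 'f': 0})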